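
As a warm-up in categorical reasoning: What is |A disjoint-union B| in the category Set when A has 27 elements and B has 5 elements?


In Set, the coproduct A + B is the disjoint union.
|A + B| = |A| + |B| = 27 + 5 = 32

32


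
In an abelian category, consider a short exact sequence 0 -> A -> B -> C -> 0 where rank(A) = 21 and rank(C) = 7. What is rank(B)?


For a short exact sequence 0 -> A -> B -> C -> 0,
rank is additive: rank(B) = rank(A) + rank(C).
rank(B) = 21 + 7 = 28

28


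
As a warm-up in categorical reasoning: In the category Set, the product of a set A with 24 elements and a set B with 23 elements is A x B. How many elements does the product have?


In Set, the product A x B is the Cartesian product.
By the universal property, |A x B| = |A| * |B|.
|A x B| = 24 * 23 = 552

552


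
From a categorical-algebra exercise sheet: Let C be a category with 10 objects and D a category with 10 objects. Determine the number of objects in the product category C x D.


The product category C x D has objects that are pairs (c, d).
Number of pairs = |Ob(C)| * |Ob(D)| = 10 * 10 = 100

100


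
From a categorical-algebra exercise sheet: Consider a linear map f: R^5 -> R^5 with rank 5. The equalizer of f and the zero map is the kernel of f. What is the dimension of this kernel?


The equalizer of f and the zero map is ker(f).
By the rank-nullity theorem: dim(ker(f)) = dim(domain) - rank(f).
dim(ker(f)) = 5 - 5 = 0

0


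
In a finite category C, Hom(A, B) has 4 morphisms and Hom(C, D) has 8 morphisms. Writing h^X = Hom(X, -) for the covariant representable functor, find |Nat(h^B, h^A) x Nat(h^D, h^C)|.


By the Yoneda lemma, Nat(h^B, h^A) is isomorphic to Hom(A, B),
so |Nat(h^B, h^A)| = |Hom(A, B)| and |Nat(h^D, h^C)| = |Hom(C, D)|.
|Hom(A, B)| = 4, |Hom(C, D)| = 8.
|Nat(h^B, h^A) x Nat(h^D, h^C)| = 4 * 8 = 32

32


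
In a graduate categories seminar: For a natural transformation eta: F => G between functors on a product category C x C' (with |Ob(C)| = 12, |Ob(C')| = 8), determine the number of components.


A natural transformation eta: F => G assigns one component morphism per
object of the domain category.
The domain is the product category C x C', so
|Ob(C x C')| = |Ob(C)| * |Ob(C')| = 12 * 8 = 96.
Therefore eta has 96 component morphisms.

96


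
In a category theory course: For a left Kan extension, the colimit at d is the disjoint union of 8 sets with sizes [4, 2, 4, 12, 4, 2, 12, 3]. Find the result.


Pointwise, the left Kan extension (Lan_F H)(d) is the colimit, indexed
by the comma category (F downarrow d), of H composed with the
projection (F downarrow d) -> C. Here that colimit is given
as a coproduct (disjoint union) of sets, so its cardinality is the
sum of the sizes of the summands.
Coproduct of sets with sizes: 4 + 2 + 4 + 12 + 4 + 2 + 12 + 3
= 43

43


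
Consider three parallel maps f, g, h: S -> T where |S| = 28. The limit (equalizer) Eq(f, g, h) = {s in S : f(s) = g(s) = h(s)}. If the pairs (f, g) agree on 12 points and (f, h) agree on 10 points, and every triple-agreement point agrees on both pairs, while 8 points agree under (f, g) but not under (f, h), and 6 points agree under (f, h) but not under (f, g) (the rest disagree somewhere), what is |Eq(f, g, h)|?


Eq(f, g, h) is the triple-agreement set: points in S where all three
maps take the same value. Using inclusion-exclusion on the pairwise data:
Pair (f, g) agrees on 12 points; pair (f, h) on 10 points.
Points agreeing under (f, g) but not (f, h) = 8; under (f, h) but not (f, g) = 6.
Triple-agreement = agreement-in-(f, g) minus points that agree under (f, g) but not (f, h):
|Eq(f, g, h)| = 12 - 8 = 4
(cross-check via (f, h): 10 - 6 = 4.)

4


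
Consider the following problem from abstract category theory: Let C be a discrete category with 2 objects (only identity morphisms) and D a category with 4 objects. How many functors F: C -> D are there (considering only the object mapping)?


A functor from a discrete category C to D is determined by
where each object maps. Each of the 2 objects of C can map
to any of the 4 objects of D independently.
Number of functors = 4^2 = 16

16


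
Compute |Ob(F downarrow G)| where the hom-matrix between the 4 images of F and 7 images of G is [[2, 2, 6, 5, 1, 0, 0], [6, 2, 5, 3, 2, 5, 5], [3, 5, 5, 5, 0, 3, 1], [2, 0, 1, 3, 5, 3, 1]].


Objects of (F downarrow G) are triples (a, b, h: F(a)->G(b)).
The count equals the sum of all entries in the hom-matrix.
sum(row 0) = 16
sum(row 1) = 28
sum(row 2) = 22
sum(row 3) = 15
Grand total = 81

81


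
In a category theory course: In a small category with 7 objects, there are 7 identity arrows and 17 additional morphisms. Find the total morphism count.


Each object has an identity morphism, giving 7 identities.
Adding the 17 non-identity morphisms:
Total = 7 + 17 = 24

24


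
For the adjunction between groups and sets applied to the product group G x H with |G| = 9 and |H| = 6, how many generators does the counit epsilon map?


The counit epsilon_K: F(U(K)) -> K of the Free-Forgetful adjunction
maps |K| generators of F(U(K)) into K. For K = G x H (the product group),
|G x H| = |G| * |H|.
Total generators mapped = 9 * 6 = 54.

54


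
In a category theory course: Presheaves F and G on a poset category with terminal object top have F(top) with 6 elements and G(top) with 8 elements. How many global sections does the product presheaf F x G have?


Global sections of a presheaf on a poset with terminal top satisfy
Gamma(H) ~ H(top). Presheaves admit pointwise products, so
(F x G)(top) = F(top) x G(top) (Cartesian product).
|Gamma(F x G)| = |F(top)| * |G(top)| = 6 * 8 = 48.

48


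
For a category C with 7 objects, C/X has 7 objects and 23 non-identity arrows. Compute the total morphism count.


In the slice category C/X, objects are morphisms to X.
Identity morphisms: 7 (one per object of C/X).
Non-identity morphisms: 23.
Total = 7 + 23 = 30

30


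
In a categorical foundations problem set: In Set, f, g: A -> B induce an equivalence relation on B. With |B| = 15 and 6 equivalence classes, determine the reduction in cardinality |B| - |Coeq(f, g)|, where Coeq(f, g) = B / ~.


The coequalizer Coeq(f, g) = B / ~ has one element per equivalence class.
|B| = 15, |Coeq(f, g)| = 6.
|B| - |Coeq(f, g)| = 15 - 6 = 9.

9


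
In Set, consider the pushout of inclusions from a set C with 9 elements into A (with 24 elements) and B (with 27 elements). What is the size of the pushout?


The pushout A +_C B identifies the images of C in A and B.
|A +_C B| = |A| + |B| - |C| (for injections).
= 24 + 27 - 9 = 42

42


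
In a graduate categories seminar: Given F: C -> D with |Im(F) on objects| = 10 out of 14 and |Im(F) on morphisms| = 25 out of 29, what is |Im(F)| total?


The image of F consists of distinct objects and distinct morphisms.
|Im(F)| on objects = 10
|Im(F)| on morphisms = 25
Total image cardinality = 10 + 25 = 35

35


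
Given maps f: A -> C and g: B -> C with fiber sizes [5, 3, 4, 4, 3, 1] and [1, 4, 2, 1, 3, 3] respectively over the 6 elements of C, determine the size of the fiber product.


The pullback A x_C B consists of pairs (a, b) with f(a) = g(b).
For each element c in C, the fiber product has |f^-1(c)| * |g^-1(c)| elements.
Summing over C: 5 * 1 + 3 * 4 + 4 * 2 + 4 * 1 + 3 * 3 + 1 * 3
= 5 + 12 + 8 + 4 + 9 + 3 = 41

41


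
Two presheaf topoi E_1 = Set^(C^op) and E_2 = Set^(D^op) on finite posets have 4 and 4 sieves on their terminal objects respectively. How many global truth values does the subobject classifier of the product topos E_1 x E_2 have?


In a product of presheaf topoi E_1 x E_2, the subobject classifier
is Omega = Omega_1 x Omega_2 (componentwise), so
|Omega(top)| = |Omega_1(top_1)| * |Omega_2(top_2)|.
= 4 * 4 = 16.

16


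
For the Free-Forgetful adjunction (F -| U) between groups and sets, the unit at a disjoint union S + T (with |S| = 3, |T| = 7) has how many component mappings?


The unit eta_X: X -> U(F(X)) of the Free-Forgetful adjunction
maps each element of X to a generator of F(X). For X = S + T (disjoint
union in Set), |S + T| = |S| + |T|.
Total mappings = 3 + 7 = 10.

10


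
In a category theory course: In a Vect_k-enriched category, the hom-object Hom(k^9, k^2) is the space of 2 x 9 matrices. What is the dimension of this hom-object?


In Vect-enriched categories, Hom(k^n, k^m) is the space of m x n matrices.
dim(Hom(k^9, k^2)) = 2 * 9 = 18

18


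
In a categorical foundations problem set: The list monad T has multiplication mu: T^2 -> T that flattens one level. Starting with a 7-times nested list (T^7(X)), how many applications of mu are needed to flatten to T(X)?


Each application of mu: T^2 -> T removes one layer of nesting.
Starting at depth 7 (i.e., T^7(X)), we need to reach T(X).
Number of mu applications = 7 - 1 = 6

6


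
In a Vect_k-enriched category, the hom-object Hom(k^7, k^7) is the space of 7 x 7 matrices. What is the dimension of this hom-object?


In Vect-enriched categories, Hom(k^n, k^m) is the space of m x n matrices.
dim(Hom(k^7, k^7)) = 7 * 7 = 49

49


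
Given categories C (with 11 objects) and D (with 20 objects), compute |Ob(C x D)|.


The product category C x D has objects that are pairs (c, d).
Number of pairs = |Ob(C)| * |Ob(D)| = 11 * 20 = 220

220


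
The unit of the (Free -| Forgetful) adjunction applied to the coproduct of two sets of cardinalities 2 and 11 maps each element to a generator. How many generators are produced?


The unit eta_X: X -> U(F(X)) of the Free-Forgetful adjunction
maps each element of X to a generator of F(X). For X = S + T (disjoint
union in Set), |S + T| = |S| + |T|.
Total mappings = 2 + 11 = 13.

13


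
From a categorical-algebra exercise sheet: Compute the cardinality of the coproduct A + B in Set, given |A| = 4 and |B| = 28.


In Set, the coproduct A + B is the disjoint union.
|A + B| = |A| + |B| = 4 + 28 = 32

32


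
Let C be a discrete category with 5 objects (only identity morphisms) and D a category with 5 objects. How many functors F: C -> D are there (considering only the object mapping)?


A functor from a discrete category C to D is determined by
where each object maps. Each of the 5 objects of C can map
to any of the 5 objects of D independently.
Number of functors = 5^5 = 3125

3125


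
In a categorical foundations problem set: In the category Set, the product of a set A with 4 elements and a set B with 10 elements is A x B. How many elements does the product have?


In Set, the product A x B is the Cartesian product.
By the universal property, |A x B| = |A| * |B|.
|A x B| = 4 * 10 = 40

40


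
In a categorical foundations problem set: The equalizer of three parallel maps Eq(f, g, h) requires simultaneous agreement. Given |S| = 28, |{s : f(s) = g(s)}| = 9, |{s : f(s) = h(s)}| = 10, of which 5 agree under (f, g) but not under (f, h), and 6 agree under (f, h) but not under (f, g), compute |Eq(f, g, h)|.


Eq(f, g, h) is the triple-agreement set: points in S where all three
maps take the same value. Using inclusion-exclusion on the pairwise data:
Pair (f, g) agrees on 9 points; pair (f, h) on 10 points.
Points agreeing under (f, g) but not (f, h) = 5; under (f, h) but not (f, g) = 6.
Triple-agreement = agreement-in-(f, g) minus points that agree under (f, g) but not (f, h):
|Eq(f, g, h)| = 9 - 5 = 4
(cross-check via (f, h): 10 - 6 = 4.)

4


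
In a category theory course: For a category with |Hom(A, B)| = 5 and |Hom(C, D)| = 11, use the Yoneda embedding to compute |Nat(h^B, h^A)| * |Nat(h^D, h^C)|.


By the Yoneda lemma, Nat(h^B, h^A) is isomorphic to Hom(A, B),
so |Nat(h^B, h^A)| = |Hom(A, B)| and |Nat(h^D, h^C)| = |Hom(C, D)|.
|Hom(A, B)| = 5, |Hom(C, D)| = 11.
|Nat(h^B, h^A) x Nat(h^D, h^C)| = 5 * 11 = 55

55


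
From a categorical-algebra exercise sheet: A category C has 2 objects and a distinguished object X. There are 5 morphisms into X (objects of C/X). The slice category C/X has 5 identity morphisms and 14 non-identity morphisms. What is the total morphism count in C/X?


In the slice category C/X, objects are morphisms to X.
Identity morphisms: 5 (one per object of C/X).
Non-identity morphisms: 14.
Total = 5 + 14 = 19

19


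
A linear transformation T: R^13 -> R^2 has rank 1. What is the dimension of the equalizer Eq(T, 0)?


The equalizer of f and the zero map is ker(f).
By the rank-nullity theorem: dim(ker(f)) = dim(domain) - rank(f).
dim(ker(f)) = 13 - 1 = 12

12


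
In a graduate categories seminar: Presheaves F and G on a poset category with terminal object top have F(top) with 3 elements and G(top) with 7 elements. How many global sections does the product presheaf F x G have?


Global sections of a presheaf on a poset with terminal top satisfy
Gamma(H) ~ H(top). Presheaves admit pointwise products, so
(F x G)(top) = F(top) x G(top) (Cartesian product).
|Gamma(F x G)| = |F(top)| * |G(top)| = 3 * 7 = 21.

21


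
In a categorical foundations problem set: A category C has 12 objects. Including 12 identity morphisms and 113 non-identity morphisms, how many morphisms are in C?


Each object has an identity morphism, giving 12 identities.
Adding the 113 non-identity morphisms:
Total = 12 + 113 = 125

125


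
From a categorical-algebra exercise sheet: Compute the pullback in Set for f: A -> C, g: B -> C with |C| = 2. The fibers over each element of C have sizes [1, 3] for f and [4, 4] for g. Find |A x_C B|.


The pullback A x_C B consists of pairs (a, b) with f(a) = g(b).
For each element c in C, the fiber product has |f^-1(c)| * |g^-1(c)| elements.
Summing over C: 1 * 4 + 3 * 4
= 4 + 12 = 16

16


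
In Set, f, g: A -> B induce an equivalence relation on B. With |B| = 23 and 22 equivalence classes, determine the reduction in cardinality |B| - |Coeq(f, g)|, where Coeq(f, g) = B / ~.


The coequalizer Coeq(f, g) = B / ~ has one element per equivalence class.
|B| = 23, |Coeq(f, g)| = 22.
|B| - |Coeq(f, g)| = 23 - 22 = 1.

1


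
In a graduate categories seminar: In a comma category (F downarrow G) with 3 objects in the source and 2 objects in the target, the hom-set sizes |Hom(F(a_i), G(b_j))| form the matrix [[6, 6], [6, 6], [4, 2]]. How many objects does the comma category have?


Objects of (F downarrow G) are triples (a, b, h: F(a)->G(b)).
The count equals the sum of all entries in the hom-matrix.
sum(row 0) = 12
sum(row 1) = 12
sum(row 2) = 6
Grand total = 30

30


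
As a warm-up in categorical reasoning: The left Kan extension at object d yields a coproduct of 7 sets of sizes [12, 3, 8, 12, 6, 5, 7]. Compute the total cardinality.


Pointwise, the left Kan extension (Lan_F H)(d) is the colimit, indexed
by the comma category (F downarrow d), of H composed with the
projection (F downarrow d) -> C. Here that colimit is given
as a coproduct (disjoint union) of sets, so its cardinality is the
sum of the sizes of the summands.
Coproduct of sets with sizes: 12 + 3 + 8 + 12 + 6 + 5 + 7
= 53

53


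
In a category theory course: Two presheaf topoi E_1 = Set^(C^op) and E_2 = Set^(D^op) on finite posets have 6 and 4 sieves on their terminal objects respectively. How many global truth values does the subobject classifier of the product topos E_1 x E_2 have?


In a product of presheaf topoi E_1 x E_2, the subobject classifier
is Omega = Omega_1 x Omega_2 (componentwise), so
|Omega(top)| = |Omega_1(top_1)| * |Omega_2(top_2)|.
= 6 * 4 = 24.

24


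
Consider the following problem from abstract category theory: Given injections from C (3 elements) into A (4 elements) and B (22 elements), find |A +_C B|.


The pushout A +_C B identifies the images of C in A and B.
|A +_C B| = |A| + |B| - |C| (for injections).
= 4 + 22 - 3 = 23

23


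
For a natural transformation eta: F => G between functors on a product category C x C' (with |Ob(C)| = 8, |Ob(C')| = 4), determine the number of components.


A natural transformation eta: F => G assigns one component morphism per
object of the domain category.
The domain is the product category C x C', so
|Ob(C x C')| = |Ob(C)| * |Ob(C')| = 8 * 4 = 32.
Therefore eta has 32 component morphisms.

32


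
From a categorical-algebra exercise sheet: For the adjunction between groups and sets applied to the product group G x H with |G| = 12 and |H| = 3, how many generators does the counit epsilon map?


The counit epsilon_K: F(U(K)) -> K of the Free-Forgetful adjunction
maps |K| generators of F(U(K)) into K. For K = G x H (the product group),
|G x H| = |G| * |H|.
Total generators mapped = 12 * 3 = 36.

36


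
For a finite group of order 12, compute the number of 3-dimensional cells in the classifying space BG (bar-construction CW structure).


In the bar-construction CW model of BG, the n-cells are indexed by
n-tuples [g_1|...|g_n] of non-identity elements of G (degenerate
simplices with some g_i = e do not contribute cells), so there are
(|G| - 1)^n n-cells.
For dim = 3 with |G| = 12:
cells = (12 - 1)^3 = 11^3 = 1331

1331


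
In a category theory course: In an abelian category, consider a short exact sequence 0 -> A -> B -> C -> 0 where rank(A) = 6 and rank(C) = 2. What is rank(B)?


For a short exact sequence 0 -> A -> B -> C -> 0,
rank is additive: rank(B) = rank(A) + rank(C).
rank(B) = 6 + 2 = 8

8


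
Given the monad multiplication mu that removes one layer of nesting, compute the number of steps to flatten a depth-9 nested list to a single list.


Each application of mu: T^2 -> T removes one layer of nesting.
Starting at depth 9 (i.e., T^9(X)), we need to reach T(X).
Number of mu applications = 9 - 1 = 8

8


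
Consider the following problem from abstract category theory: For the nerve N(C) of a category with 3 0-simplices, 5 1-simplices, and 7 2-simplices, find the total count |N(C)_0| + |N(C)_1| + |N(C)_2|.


The 2-skeleton of the nerve N(C) consists of simplices in dimensions 0, 1, 2:
  |N(C)_0| = 3 (objects)
  |N(C)_1| = 5 (morphisms)
  |N(C)_2| = 7 (composable pairs)
Total = 3 + 5 + 7 = 15

15


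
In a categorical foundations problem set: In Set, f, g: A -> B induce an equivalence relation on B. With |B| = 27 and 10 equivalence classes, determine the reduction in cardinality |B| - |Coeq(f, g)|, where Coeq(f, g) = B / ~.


The coequalizer Coeq(f, g) = B / ~ has one element per equivalence class.
|B| = 27, |Coeq(f, g)| = 10.
|B| - |Coeq(f, g)| = 27 - 10 = 17.

17


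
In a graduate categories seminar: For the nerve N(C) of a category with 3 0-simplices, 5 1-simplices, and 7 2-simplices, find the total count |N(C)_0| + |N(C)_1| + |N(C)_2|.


The 2-skeleton of the nerve N(C) consists of simplices in dimensions 0, 1, 2:
  |N(C)_0| = 3 (objects)
  |N(C)_1| = 5 (morphisms)
  |N(C)_2| = 7 (composable pairs)
Total = 3 + 5 + 7 = 15

15


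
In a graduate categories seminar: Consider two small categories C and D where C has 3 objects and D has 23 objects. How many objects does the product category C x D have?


The product category C x D has objects that are pairs (c, d).
Number of pairs = |Ob(C)| * |Ob(D)| = 3 * 23 = 69

69


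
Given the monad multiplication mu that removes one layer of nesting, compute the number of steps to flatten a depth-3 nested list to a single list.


Each application of mu: T^2 -> T removes one layer of nesting.
Starting at depth 3 (i.e., T^3(X)), we need to reach T(X).
Number of mu applications = 3 - 1 = 2

2


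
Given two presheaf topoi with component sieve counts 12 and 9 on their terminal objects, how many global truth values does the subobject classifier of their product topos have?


In a product of presheaf topoi E_1 x E_2, the subobject classifier
is Omega = Omega_1 x Omega_2 (componentwise), so
|Omega(top)| = |Omega_1(top_1)| * |Omega_2(top_2)|.
= 12 * 9 = 108.

108


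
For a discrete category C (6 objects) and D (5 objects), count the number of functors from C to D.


A functor from a discrete category C to D is determined by
where each object maps. Each of the 6 objects of C can map
to any of the 5 objects of D independently.
Number of functors = 5^6 = 15625

15625


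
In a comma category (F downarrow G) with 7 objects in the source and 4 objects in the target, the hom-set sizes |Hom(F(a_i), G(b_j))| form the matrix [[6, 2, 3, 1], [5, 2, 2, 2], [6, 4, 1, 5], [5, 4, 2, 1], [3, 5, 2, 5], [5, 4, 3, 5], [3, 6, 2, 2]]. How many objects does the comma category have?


Objects of (F downarrow G) are triples (a, b, h: F(a)->G(b)).
The count equals the sum of all entries in the hom-matrix.
sum(row 0) = 12
sum(row 1) = 11
sum(row 2) = 16
sum(row 3) = 12
sum(row 4) = 15
sum(row 5) = 17
sum(row 6) = 13
Grand total = 96

96


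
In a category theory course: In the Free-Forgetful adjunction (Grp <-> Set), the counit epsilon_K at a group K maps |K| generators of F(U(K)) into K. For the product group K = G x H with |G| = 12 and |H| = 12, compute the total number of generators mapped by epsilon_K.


The counit epsilon_K: F(U(K)) -> K of the Free-Forgetful adjunction
maps |K| generators of F(U(K)) into K. For K = G x H (the product group),
|G x H| = |G| * |H|.
Total generators mapped = 12 * 12 = 144.

144


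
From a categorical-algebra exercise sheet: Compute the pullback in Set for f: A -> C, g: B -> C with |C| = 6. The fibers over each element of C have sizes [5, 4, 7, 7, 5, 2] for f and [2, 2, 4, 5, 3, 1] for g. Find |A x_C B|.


The pullback A x_C B consists of pairs (a, b) with f(a) = g(b).
For each element c in C, the fiber product has |f^-1(c)| * |g^-1(c)| elements.
Summing over C: 5 * 2 + 4 * 2 + 7 * 4 + 7 * 5 + 5 * 3 + 2 * 1
= 10 + 8 + 28 + 35 + 15 + 2 = 98

98


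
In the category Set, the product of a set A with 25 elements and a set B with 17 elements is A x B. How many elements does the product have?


In Set, the product A x B is the Cartesian product.
By the universal property, |A x B| = |A| * |B|.
|A x B| = 25 * 17 = 425

425


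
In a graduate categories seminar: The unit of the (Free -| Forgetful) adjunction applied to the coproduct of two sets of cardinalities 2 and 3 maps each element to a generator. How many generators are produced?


The unit eta_X: X -> U(F(X)) of the Free-Forgetful adjunction
maps each element of X to a generator of F(X). For X = S + T (disjoint
union in Set), |S + T| = |S| + |T|.
Total mappings = 2 + 3 = 5.

5


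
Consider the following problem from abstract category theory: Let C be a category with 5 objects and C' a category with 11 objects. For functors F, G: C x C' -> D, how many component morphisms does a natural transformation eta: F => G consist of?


A natural transformation eta: F => G assigns one component morphism per
object of the domain category.
The domain is the product category C x C', so
|Ob(C x C')| = |Ob(C)| * |Ob(C')| = 5 * 11 = 55.
Therefore eta has 55 component morphisms.

55


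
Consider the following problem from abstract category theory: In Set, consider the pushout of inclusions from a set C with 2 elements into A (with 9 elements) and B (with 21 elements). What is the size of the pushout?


The pushout A +_C B identifies the images of C in A and B.
|A +_C B| = |A| + |B| - |C| (for injections).
= 9 + 21 - 2 = 28

28


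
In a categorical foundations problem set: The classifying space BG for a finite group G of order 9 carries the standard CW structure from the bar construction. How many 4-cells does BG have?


In the bar-construction CW model of BG, the n-cells are indexed by
n-tuples [g_1|...|g_n] of non-identity elements of G (degenerate
simplices with some g_i = e do not contribute cells), so there are
(|G| - 1)^n n-cells.
For dim = 4 with |G| = 9:
cells = (9 - 1)^4 = 8^4 = 4096

4096


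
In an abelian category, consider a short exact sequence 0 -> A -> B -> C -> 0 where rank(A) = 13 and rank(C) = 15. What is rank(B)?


For a short exact sequence 0 -> A -> B -> C -> 0,
rank is additive: rank(B) = rank(A) + rank(C).
rank(B) = 13 + 15 = 28

28


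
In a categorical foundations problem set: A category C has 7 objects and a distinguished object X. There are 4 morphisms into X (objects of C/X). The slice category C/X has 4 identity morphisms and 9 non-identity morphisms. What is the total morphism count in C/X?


In the slice category C/X, objects are morphisms to X.
Identity morphisms: 4 (one per object of C/X).
Non-identity morphisms: 9.
Total = 4 + 9 = 13

13


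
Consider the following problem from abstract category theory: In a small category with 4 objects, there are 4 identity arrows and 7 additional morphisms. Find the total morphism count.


Each object has an identity morphism, giving 4 identities.
Adding the 7 non-identity morphisms:
Total = 4 + 7 = 11

11


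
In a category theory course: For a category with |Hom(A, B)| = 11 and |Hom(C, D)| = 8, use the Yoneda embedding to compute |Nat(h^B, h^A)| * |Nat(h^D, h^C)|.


By the Yoneda lemma, Nat(h^B, h^A) is isomorphic to Hom(A, B),
so |Nat(h^B, h^A)| = |Hom(A, B)| and |Nat(h^D, h^C)| = |Hom(C, D)|.
|Hom(A, B)| = 11, |Hom(C, D)| = 8.
|Nat(h^B, h^A) x Nat(h^D, h^C)| = 11 * 8 = 88

88


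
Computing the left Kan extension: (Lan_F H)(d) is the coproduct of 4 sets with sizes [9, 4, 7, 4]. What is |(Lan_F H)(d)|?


Pointwise, the left Kan extension (Lan_F H)(d) is the colimit, indexed
by the comma category (F downarrow d), of H composed with the
projection (F downarrow d) -> C. Here that colimit is given
as a coproduct (disjoint union) of sets, so its cardinality is the
sum of the sizes of the summands.
Coproduct of sets with sizes: 9 + 4 + 7 + 4
= 24

24


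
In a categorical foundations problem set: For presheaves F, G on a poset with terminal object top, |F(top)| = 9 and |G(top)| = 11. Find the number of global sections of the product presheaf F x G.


Global sections of a presheaf on a poset with terminal top satisfy
Gamma(H) ~ H(top). Presheaves admit pointwise products, so
(F x G)(top) = F(top) x G(top) (Cartesian product).
|Gamma(F x G)| = |F(top)| * |G(top)| = 9 * 11 = 99.

99


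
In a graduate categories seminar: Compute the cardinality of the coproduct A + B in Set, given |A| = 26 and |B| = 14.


In Set, the coproduct A + B is the disjoint union.
|A + B| = |A| + |B| = 26 + 14 = 40

40


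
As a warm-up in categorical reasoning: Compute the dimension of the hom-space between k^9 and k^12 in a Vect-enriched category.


In Vect-enriched categories, Hom(k^n, k^m) is the space of m x n matrices.
dim(Hom(k^9, k^12)) = 12 * 9 = 108

108


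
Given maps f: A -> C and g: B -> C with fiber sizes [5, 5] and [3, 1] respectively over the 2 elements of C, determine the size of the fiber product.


The pullback A x_C B consists of pairs (a, b) with f(a) = g(b).
For each element c in C, the fiber product has |f^-1(c)| * |g^-1(c)| elements.
Summing over C: 5 * 3 + 5 * 1
= 15 + 5 = 20

20


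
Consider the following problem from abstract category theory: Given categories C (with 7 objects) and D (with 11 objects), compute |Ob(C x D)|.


The product category C x D has objects that are pairs (c, d).
Number of pairs = |Ob(C)| * |Ob(D)| = 7 * 11 = 77

77


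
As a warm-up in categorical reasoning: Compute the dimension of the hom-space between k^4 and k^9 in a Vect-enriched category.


In Vect-enriched categories, Hom(k^n, k^m) is the space of m x n matrices.
dim(Hom(k^4, k^9)) = 9 * 4 = 36

36


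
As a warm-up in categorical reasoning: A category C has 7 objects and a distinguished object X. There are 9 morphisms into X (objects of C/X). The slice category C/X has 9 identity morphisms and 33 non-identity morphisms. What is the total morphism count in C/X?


In the slice category C/X, objects are morphisms to X.
Identity morphisms: 9 (one per object of C/X).
Non-identity morphisms: 33.
Total = 9 + 33 = 42

42


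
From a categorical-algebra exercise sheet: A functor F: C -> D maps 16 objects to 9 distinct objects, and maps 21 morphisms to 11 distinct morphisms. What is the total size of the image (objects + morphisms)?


The image of F consists of distinct objects and distinct morphisms.
|Im(F)| on objects = 9
|Im(F)| on morphisms = 11
Total image cardinality = 9 + 11 = 20

20


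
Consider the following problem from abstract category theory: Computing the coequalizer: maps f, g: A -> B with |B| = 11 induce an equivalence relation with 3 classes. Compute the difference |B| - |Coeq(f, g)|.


The coequalizer Coeq(f, g) = B / ~ has one element per equivalence class.
|B| = 11, |Coeq(f, g)| = 3.
|B| - |Coeq(f, g)| = 11 - 3 = 8.

8


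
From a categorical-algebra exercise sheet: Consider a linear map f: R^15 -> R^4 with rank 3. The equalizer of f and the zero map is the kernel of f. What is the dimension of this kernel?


The equalizer of f and the zero map is ker(f).
By the rank-nullity theorem: dim(ker(f)) = dim(domain) - rank(f).
dim(ker(f)) = 15 - 3 = 12

12


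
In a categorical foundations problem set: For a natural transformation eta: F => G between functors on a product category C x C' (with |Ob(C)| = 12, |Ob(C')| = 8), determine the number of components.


A natural transformation eta: F => G assigns one component morphism per
object of the domain category.
The domain is the product category C x C', so
|Ob(C x C')| = |Ob(C)| * |Ob(C')| = 12 * 8 = 96.
Therefore eta has 96 component morphisms.

96


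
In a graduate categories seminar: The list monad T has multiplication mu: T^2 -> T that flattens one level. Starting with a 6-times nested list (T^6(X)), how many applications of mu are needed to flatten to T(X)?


Each application of mu: T^2 -> T removes one layer of nesting.
Starting at depth 6 (i.e., T^6(X)), we need to reach T(X).
Number of mu applications = 6 - 1 = 5

5


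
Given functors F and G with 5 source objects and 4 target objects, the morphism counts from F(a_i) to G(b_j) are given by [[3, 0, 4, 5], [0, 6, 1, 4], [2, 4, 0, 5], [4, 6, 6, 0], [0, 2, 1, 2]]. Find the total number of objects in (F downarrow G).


Objects of (F downarrow G) are triples (a, b, h: F(a)->G(b)).
The count equals the sum of all entries in the hom-matrix.
sum(row 0) = 12
sum(row 1) = 11
sum(row 2) = 11
sum(row 3) = 16
sum(row 4) = 5
Grand total = 55

55


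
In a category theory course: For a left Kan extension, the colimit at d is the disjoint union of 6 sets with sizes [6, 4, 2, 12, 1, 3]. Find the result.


Pointwise, the left Kan extension (Lan_F H)(d) is the colimit, indexed
by the comma category (F downarrow d), of H composed with the
projection (F downarrow d) -> C. Here that colimit is given
as a coproduct (disjoint union) of sets, so its cardinality is the
sum of the sizes of the summands.
Coproduct of sets with sizes: 6 + 4 + 2 + 12 + 1 + 3
= 28

28


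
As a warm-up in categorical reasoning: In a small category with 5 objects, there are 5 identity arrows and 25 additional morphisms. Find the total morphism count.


Each object has an identity morphism, giving 5 identities.
Adding the 25 non-identity morphisms:
Total = 5 + 25 = 30

30


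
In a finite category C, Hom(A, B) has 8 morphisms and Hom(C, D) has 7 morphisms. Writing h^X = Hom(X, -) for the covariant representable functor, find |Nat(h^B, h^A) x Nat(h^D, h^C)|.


By the Yoneda lemma, Nat(h^B, h^A) is isomorphic to Hom(A, B),
so |Nat(h^B, h^A)| = |Hom(A, B)| and |Nat(h^D, h^C)| = |Hom(C, D)|.
|Hom(A, B)| = 8, |Hom(C, D)| = 7.
|Nat(h^B, h^A) x Nat(h^D, h^C)| = 8 * 7 = 56

56


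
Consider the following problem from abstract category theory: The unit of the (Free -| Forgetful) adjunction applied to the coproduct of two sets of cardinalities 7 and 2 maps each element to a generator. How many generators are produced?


The unit eta_X: X -> U(F(X)) of the Free-Forgetful adjunction
maps each element of X to a generator of F(X). For X = S + T (disjoint
union in Set), |S + T| = |S| + |T|.
Total mappings = 7 + 2 = 9.

9


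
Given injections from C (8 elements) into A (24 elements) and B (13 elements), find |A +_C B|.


The pushout A +_C B identifies the images of C in A and B.
|A +_C B| = |A| + |B| - |C| (for injections).
= 24 + 13 - 8 = 29

29


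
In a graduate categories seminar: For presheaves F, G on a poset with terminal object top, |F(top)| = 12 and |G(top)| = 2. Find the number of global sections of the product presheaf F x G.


Global sections of a presheaf on a poset with terminal top satisfy
Gamma(H) ~ H(top). Presheaves admit pointwise products, so
(F x G)(top) = F(top) x G(top) (Cartesian product).
|Gamma(F x G)| = |F(top)| * |G(top)| = 12 * 2 = 24.

24


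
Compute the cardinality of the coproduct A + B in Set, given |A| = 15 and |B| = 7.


In Set, the coproduct A + B is the disjoint union.
|A + B| = |A| + |B| = 15 + 7 = 22

22


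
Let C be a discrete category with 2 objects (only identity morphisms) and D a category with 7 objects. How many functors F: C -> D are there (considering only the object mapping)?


A functor from a discrete category C to D is determined by
where each object maps. Each of the 2 objects of C can map
to any of the 7 objects of D independently.
Number of functors = 7^2 = 49

49


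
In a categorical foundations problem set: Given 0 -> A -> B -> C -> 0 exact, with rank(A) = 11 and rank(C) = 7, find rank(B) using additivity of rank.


For a short exact sequence 0 -> A -> B -> C -> 0,
rank is additive: rank(B) = rank(A) + rank(C).
rank(B) = 11 + 7 = 18

18


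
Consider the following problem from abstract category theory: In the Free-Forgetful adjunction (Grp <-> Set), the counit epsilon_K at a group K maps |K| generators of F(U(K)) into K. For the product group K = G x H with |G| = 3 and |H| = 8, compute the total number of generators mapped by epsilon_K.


The counit epsilon_K: F(U(K)) -> K of the Free-Forgetful adjunction
maps |K| generators of F(U(K)) into K. For K = G x H (the product group),
|G x H| = |G| * |H|.
Total generators mapped = 3 * 8 = 24.

24


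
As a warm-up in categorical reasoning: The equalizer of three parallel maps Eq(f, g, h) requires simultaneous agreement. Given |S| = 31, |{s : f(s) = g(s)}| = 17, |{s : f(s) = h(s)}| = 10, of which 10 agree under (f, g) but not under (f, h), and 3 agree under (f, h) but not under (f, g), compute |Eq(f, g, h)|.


Eq(f, g, h) is the triple-agreement set: points in S where all three
maps take the same value. Using inclusion-exclusion on the pairwise data:
Pair (f, g) agrees on 17 points; pair (f, h) on 10 points.
Points agreeing under (f, g) but not (f, h) = 10; under (f, h) but not (f, g) = 3.
Triple-agreement = agreement-in-(f, g) minus points that agree under (f, g) but not (f, h):
|Eq(f, g, h)| = 17 - 10 = 7
(cross-check via (f, h): 10 - 3 = 7.)

7


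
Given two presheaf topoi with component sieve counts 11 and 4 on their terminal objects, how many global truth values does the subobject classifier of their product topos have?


In a product of presheaf topoi E_1 x E_2, the subobject classifier
is Omega = Omega_1 x Omega_2 (componentwise), so
|Omega(top)| = |Omega_1(top_1)| * |Omega_2(top_2)|.
= 11 * 4 = 44.

44


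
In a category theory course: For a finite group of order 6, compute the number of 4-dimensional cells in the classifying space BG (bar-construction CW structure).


In the bar-construction CW model of BG, the n-cells are indexed by
n-tuples [g_1|...|g_n] of non-identity elements of G (degenerate
simplices with some g_i = e do not contribute cells), so there are
(|G| - 1)^n n-cells.
For dim = 4 with |G| = 6:
cells = (6 - 1)^4 = 5^4 = 625

625


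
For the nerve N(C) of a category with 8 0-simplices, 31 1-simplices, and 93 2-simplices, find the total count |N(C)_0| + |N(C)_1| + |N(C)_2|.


The 2-skeleton of the nerve N(C) consists of simplices in dimensions 0, 1, 2:
  |N(C)_0| = 8 (objects)
  |N(C)_1| = 31 (morphisms)
  |N(C)_2| = 93 (composable pairs)
Total = 8 + 31 + 93 = 132

132


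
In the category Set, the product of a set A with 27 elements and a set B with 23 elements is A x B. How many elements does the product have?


In Set, the product A x B is the Cartesian product.
By the universal property, |A x B| = |A| * |B|.
|A x B| = 27 * 23 = 621

621


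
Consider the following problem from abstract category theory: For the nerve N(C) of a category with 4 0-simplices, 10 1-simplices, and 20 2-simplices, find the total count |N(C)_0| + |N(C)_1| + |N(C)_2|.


The 2-skeleton of the nerve N(C) consists of simplices in dimensions 0, 1, 2:
  |N(C)_0| = 4 (objects)
  |N(C)_1| = 10 (morphisms)
  |N(C)_2| = 20 (composable pairs)
Total = 4 + 10 + 20 = 34

34


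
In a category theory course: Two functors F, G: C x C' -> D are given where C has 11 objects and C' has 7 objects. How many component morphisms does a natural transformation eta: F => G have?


A natural transformation eta: F => G assigns one component morphism per
object of the domain category.
The domain is the product category C x C', so
|Ob(C x C')| = |Ob(C)| * |Ob(C')| = 11 * 7 = 77.
Therefore eta has 77 component morphisms.

77


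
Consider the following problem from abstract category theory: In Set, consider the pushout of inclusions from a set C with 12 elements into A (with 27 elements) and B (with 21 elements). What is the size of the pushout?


The pushout A +_C B identifies the images of C in A and B.
|A +_C B| = |A| + |B| - |C| (for injections).
= 27 + 21 - 12 = 36

36


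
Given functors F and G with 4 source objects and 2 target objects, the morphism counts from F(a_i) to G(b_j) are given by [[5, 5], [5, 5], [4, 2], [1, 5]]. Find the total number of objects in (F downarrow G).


Objects of (F downarrow G) are triples (a, b, h: F(a)->G(b)).
The count equals the sum of all entries in the hom-matrix.
sum(row 0) = 10
sum(row 1) = 10
sum(row 2) = 6
sum(row 3) = 6
Grand total = 32

32


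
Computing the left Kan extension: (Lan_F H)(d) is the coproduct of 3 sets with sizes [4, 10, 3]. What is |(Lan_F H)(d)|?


Pointwise, the left Kan extension (Lan_F H)(d) is the colimit, indexed
by the comma category (F downarrow d), of H composed with the
projection (F downarrow d) -> C. Here that colimit is given
as a coproduct (disjoint union) of sets, so its cardinality is the
sum of the sizes of the summands.
Coproduct of sets with sizes: 4 + 10 + 3
= 17

17


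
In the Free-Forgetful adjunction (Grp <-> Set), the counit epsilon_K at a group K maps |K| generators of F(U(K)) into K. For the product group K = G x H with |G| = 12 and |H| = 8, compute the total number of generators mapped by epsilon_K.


The counit epsilon_K: F(U(K)) -> K of the Free-Forgetful adjunction
maps |K| generators of F(U(K)) into K. For K = G x H (the product group),
|G x H| = |G| * |H|.
Total generators mapped = 12 * 8 = 96.

96


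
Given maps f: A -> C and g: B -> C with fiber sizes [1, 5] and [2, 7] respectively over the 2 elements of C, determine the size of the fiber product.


The pullback A x_C B consists of pairs (a, b) with f(a) = g(b).
For each element c in C, the fiber product has |f^-1(c)| * |g^-1(c)| elements.
Summing over C: 1 * 2 + 5 * 7
= 2 + 35 = 37

37


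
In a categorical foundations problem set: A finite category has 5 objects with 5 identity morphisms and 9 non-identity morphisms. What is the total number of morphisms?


Each object has an identity morphism, giving 5 identities.
Adding the 9 non-identity morphisms:
Total = 5 + 9 = 14

14


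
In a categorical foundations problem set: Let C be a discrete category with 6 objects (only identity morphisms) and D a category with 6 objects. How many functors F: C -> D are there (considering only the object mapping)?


A functor from a discrete category C to D is determined by
where each object maps. Each of the 6 objects of C can map
to any of the 6 objects of D independently.
Number of functors = 6^6 = 46656

46656


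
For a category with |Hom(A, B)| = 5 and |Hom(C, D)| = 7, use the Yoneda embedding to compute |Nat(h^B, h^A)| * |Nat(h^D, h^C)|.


By the Yoneda lemma, Nat(h^B, h^A) is isomorphic to Hom(A, B),
so |Nat(h^B, h^A)| = |Hom(A, B)| and |Nat(h^D, h^C)| = |Hom(C, D)|.
|Hom(A, B)| = 5, |Hom(C, D)| = 7.
|Nat(h^B, h^A) x Nat(h^D, h^C)| = 5 * 7 = 35

35
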